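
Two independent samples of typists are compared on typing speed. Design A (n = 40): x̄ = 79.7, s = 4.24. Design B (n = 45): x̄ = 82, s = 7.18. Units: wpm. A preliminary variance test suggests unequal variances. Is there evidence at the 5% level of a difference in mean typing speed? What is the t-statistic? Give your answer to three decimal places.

-1.821

Let group 1 = design A, group 2 = design B. H0: μ_1 = μ_2; H1: μ_1 ≠ μ_2 (Welch's two-sample t-test, two-sided).
t = (x̄_1 − x̄_2)/√(s_1²/n_1 + s_2²/n_2) = (79.7 − 82)/√(4.24²/40 + 7.18²/45) = -1.821
Welch–Satterthwaite df ≈ 72.68
Two-sided p-value ≈ 0.0727
Since p ≈ 0.0727 > α = 0.05, fail to reject H0; the data do not provide sufficient evidence against H0.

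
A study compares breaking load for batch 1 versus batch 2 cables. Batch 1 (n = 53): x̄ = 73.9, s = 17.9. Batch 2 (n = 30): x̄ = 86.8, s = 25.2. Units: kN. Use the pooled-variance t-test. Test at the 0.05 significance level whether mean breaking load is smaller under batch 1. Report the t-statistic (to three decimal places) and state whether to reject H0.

Let group 1 = batch 1, group 2 = batch 2. H0: μ_1 = μ_2; H1: μ_1 < μ_2 (two-sample pooled-variance t-test, left-tailed).
s_p² = [(53−1)·17.9² + (30−1)·25.2²]/(53+30−2) = 433.055
t = (73.9 − 86.8)/√[433.055·(1/53 + 1/30)] = -2.713
df = n₁ + n₂ − 2 = 81
p-value = P(T ≤ -2.713) ≈ 0.0041
Since p ≈ 0.0041 < α = 0.05, reject H0; the evidence is statistically significant.

t = -2.713; reject H0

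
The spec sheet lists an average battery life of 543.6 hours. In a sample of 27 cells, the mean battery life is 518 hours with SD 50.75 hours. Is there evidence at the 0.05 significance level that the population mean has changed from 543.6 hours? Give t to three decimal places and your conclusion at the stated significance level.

t = -2.621; reject H0

H0: μ = 543.6; H1: μ ≠ 543.6 (one-sample t-test, two-sided).
t = (x̄ − μ₀)/(s/√n) = (518 − 543.6)/(50.75/√27) = -2.621
df = n − 1 = 26
Two-sided p-value ≈ 0.0144
Since p ≈ 0.0144 < α = 0.05, reject H0; the evidence is statistically significant.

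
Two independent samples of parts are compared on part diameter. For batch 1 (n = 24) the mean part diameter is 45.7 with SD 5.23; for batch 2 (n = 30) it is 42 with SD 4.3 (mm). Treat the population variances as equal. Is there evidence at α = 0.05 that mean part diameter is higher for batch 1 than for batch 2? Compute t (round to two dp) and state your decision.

Let group 1 = batch 1, group 2 = batch 2. H0: μ_1 = μ_2; H1: μ_1 > μ_2 (two-sample pooled-variance t-test, right-tailed).
s_p² = [(24−1)·5.23² + (30−1)·4.3²]/(24+30−2) = 22.4101
t = (45.7 − 42)/√[22.4101·(1/24 + 1/30)] = 2.85
df = n₁ + n₂ − 2 = 52
p-value = P(T ≥ 2.85) ≈ 0.0031
Since p ≈ 0.0031 < α = 0.05, reject H0; the evidence is statistically significant.

t = 2.85; reject H0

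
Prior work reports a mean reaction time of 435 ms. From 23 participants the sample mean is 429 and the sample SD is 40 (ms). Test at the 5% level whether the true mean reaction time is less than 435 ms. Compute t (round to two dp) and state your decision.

H0: μ = 435; H1: μ < 435 (one-sample t-test, left-tailed).
t = (x̄ − μ₀)/(s/√n) = (429 − 435)/(40/√23) = -0.72
df = n − 1 = 22
p-value = P(T ≤ -0.72) ≈ 0.240
Since p ≈ 0.240 > α = 0.05, fail to reject H0; the data do not provide sufficient evidence against H0.

t = -0.72; fail to reject H0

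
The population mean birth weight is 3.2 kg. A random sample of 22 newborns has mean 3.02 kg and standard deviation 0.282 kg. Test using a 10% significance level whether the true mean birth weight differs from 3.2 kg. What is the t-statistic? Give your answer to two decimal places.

-2.99

H0: μ = 3.2; H1: μ ≠ 3.2 (one-sample t-test, two-sided).
t = (x̄ − μ₀)/(s/√n) = (3.02 − 3.2)/(0.282/√22) = -2.99
df = n − 1 = 21
Two-sided p-value ≈ 0.0069
Since p ≈ 0.0069 < α = 0.1, reject H0; the data support H1.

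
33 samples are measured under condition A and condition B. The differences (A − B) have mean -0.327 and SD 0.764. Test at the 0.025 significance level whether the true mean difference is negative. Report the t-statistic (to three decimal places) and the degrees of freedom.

t = -2.459, df = 32

H0: μ_d = 0; H1: μ_d < 0 (paired t-test on the differences, left-tailed).
t = d̄/(s_d/√n) = -0.327/(0.764/√33) = -2.459
df = n − 1 = 32
p-value = P(T ≤ -2.459) ≈ 0.0098
Since p ≈ 0.0098 < α = 0.025, reject H0; the evidence is statistically significant.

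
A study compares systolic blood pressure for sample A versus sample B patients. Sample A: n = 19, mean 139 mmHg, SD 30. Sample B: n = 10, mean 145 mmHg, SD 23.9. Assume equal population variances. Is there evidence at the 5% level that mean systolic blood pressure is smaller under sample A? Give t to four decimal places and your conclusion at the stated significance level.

t = -0.5463; fail to reject H0

Let group 1 = sample A, group 2 = sample B. H0: μ_1 = μ_2; H1: μ_1 < μ_2 (two-sample pooled-variance t-test, left-tailed).
s_p² = [(19−1)·30² + (10−1)·23.9²]/(19+10−2) = 790.403
t = (139 − 145)/√[790.403·(1/19 + 1/10)] = -0.5463
df = n₁ + n₂ − 2 = 27
p-value = P(T ≤ -0.5463) ≈ 0.295
Since p ≈ 0.295 > α = 0.05, fail to reject H0; the data do not provide sufficient evidence against H0.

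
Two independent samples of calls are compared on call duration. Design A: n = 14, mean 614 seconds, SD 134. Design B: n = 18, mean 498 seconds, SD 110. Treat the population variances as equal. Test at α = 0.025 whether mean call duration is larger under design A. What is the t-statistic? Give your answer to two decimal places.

2.69

Let group 1 = design A, group 2 = design B. H0: μ_1 = μ_2; H1: μ_1 > μ_2 (two-sample pooled-variance t-test, right-tailed).
s_p² = [(14−1)·134² + (18−1)·110²]/(14+18−2) = 14637.6
t = (614 − 498)/√[14637.6·(1/14 + 1/18)] = 2.69
df = n₁ + n₂ − 2 = 30
p-value = P(T ≥ 2.69) ≈ 0.006
Since p ≈ 0.006 < α = 0.025, reject H0; the evidence is statistically significant.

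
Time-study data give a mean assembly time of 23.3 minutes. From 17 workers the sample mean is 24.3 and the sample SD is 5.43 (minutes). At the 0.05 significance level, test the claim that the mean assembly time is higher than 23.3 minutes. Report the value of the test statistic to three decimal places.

0.759

H0: μ = 23.3; H1: μ > 23.3 (one-sample t-test, right-tailed).
t = (x̄ − μ₀)/(s/√n) = (24.3 − 23.3)/(5.43/√17) = 0.759
df = n − 1 = 16
p-value = P(T ≥ 0.759) ≈ 0.2294
Since p ≈ 0.2294 > α = 0.05, fail to reject H0; the evidence is not statistically significant.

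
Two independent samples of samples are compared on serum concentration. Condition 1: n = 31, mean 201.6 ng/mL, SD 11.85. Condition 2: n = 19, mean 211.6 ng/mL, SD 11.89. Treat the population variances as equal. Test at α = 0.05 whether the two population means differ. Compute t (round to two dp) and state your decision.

t = -2.89; reject H0

Let group 1 = condition 1, group 2 = condition 2. H0: μ_1 = μ_2; H1: μ_1 ≠ μ_2 (two-sample pooled-variance t-test, two-sided).
s_p² = [(31−1)·11.85² + (19−1)·11.89²]/(31+19−2) = 140.779
t = (201.6 − 211.6)/√[140.779·(1/31 + 1/19)] = -2.89
df = n₁ + n₂ − 2 = 48
Two-sided p-value ≈ 0.006
Since p ≈ 0.006 < α = 0.05, reject H0; the evidence is statistically significant.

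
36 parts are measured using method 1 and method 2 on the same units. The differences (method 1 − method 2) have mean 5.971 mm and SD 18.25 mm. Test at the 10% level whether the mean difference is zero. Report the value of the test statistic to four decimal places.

1.9631

H0: μ_d = 0; H1: μ_d ≠ 0 (paired t-test on the differences, two-sided).
t = d̄/(s_d/√n) = 5.971/(18.25/√36) = 1.9631
df = n − 1 = 35
Two-sided p-value ≈ 0.058
Since p ≈ 0.058 < α = 0.1, reject H0; the evidence is statistically significant.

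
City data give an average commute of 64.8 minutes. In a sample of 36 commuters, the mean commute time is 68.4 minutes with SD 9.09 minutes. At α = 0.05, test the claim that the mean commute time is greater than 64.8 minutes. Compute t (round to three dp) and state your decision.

t = 2.376; reject H0

H0: μ = 64.8; H1: μ > 64.8 (one-sample t-test, right-tailed).
t = (x̄ − μ₀)/(s/√n) = (68.4 − 64.8)/(9.09/√36) = 2.376
df = n − 1 = 35
p-value = P(T ≥ 2.376) ≈ 0.0115
Since p ≈ 0.0115 < α = 0.05, reject H0; the data support H1.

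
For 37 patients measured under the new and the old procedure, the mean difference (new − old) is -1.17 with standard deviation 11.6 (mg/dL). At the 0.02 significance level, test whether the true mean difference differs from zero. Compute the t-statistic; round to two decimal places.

H0: μ_d = 0; H1: μ_d ≠ 0 (paired t-test on the differences, two-sided).
t = d̄/(s_d/√n) = -1.17/(11.6/√37) = -0.61
df = n − 1 = 36
Two-sided p-value ≈ 0.543
Since p ≈ 0.543 > α = 0.02, fail to reject H0; the evidence is not statistically significant.

-0.61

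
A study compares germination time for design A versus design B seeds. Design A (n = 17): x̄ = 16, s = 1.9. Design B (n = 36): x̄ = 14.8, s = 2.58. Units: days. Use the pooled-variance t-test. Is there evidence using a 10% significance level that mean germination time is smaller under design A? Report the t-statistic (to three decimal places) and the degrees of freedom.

t = 1.708, df = 51

Let group 1 = design A, group 2 = design B. H0: μ_1 = μ_2; H1: μ_1 < μ_2 (two-sample pooled-variance t-test, left-tailed).
s_p² = [(17−1)·1.9² + (36−1)·2.58²]/(17+36−2) = 5.70067
t = (16 − 14.8)/√[5.70067·(1/17 + 1/36)] = 1.708
df = n₁ + n₂ − 2 = 51
p-value = P(T ≤ 1.708) ≈ 0.9531
Since p ≈ 0.9531 > α = 0.1, fail to reject H0; the evidence is not statistically significant.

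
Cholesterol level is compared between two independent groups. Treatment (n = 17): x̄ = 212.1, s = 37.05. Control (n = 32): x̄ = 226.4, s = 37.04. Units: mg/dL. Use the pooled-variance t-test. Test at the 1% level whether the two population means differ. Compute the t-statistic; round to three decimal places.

-1.286

Let group 1 = treatment, group 2 = control. H0: μ_1 = μ_2; H1: μ_1 ≠ μ_2 (two-sample pooled-variance t-test, two-sided).
s_p² = [(17−1)·37.05² + (32−1)·37.04²]/(17+32−2) = 1372.21
t = (212.1 − 226.4)/√[1372.21·(1/17 + 1/32)] = -1.286
df = n₁ + n₂ − 2 = 47
Two-sided p-value ≈ 0.205
Since p ≈ 0.205 > α = 0.01, fail to reject H0; the evidence is not statistically significant.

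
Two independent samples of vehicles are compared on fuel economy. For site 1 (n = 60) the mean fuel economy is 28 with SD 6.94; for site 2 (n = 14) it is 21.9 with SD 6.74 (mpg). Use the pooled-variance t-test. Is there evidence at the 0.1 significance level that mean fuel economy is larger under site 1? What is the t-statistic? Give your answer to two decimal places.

2.98

Let group 1 = site 1, group 2 = site 2. H0: μ_1 = μ_2; H1: μ_1 > μ_2 (two-sample pooled-variance t-test, right-tailed).
s_p² = [(60−1)·6.94² + (14−1)·6.74²]/(60+14−2) = 47.6696
t = (28 − 21.9)/√[47.6696·(1/60 + 1/14)] = 2.98
df = n₁ + n₂ − 2 = 72
p-value = P(T ≥ 2.98) ≈ 0.0020
Since p ≈ 0.0020 < α = 0.1, reject H0; the data support H1.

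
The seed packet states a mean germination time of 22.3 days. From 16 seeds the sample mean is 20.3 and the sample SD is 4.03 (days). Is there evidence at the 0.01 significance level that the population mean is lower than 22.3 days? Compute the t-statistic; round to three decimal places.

-1.985

H0: μ = 22.3; H1: μ < 22.3 (one-sample t-test, left-tailed).
t = (x̄ − μ₀)/(s/√n) = (20.3 − 22.3)/(4.03/√16) = -1.985
df = n − 1 = 15
p-value = P(T ≤ -1.985) ≈ 0.033
Since p ≈ 0.033 > α = 0.01, fail to reject H0; the evidence is not statistically significant.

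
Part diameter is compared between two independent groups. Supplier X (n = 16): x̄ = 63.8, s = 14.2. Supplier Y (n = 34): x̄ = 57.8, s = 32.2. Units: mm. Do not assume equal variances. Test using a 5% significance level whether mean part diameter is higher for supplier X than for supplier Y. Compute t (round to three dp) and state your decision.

Let group 1 = supplier X, group 2 = supplier Y. H0: μ_1 = μ_2; H1: μ_1 > μ_2 (Welch's two-sample t-test, right-tailed).
t = (x̄_1 − x̄_2)/√(s_1²/n_1 + s_2²/n_2) = (63.8 − 57.8)/√(14.2²/16 + 32.2²/34) = 0.914
Welch–Satterthwaite df ≈ 47.91
p-value = P(T ≥ 0.914) ≈ 0.1827
Since p ≈ 0.1827 > α = 0.05, fail to reject H0; the data do not provide sufficient evidence against H0.

t = 0.914; fail to reject H0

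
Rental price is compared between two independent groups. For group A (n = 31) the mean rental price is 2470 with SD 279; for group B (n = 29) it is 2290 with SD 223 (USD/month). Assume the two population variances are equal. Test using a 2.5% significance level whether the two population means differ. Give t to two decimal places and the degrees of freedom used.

t = 2.75, df = 58

Let group 1 = group A, group 2 = group B. H0: μ_1 = μ_2; H1: μ_1 ≠ μ_2 (two-sample pooled-variance t-test, two-sided).
s_p² = [(31−1)·279² + (29−1)·223²]/(31+29−2) = 64269.7
t = (2470 − 2290)/√[64269.7·(1/31 + 1/29)] = 2.75
df = n₁ + n₂ − 2 = 58
Two-sided p-value ≈ 0.008
Since p ≈ 0.008 < α = 0.025, reject H0; the data support H1.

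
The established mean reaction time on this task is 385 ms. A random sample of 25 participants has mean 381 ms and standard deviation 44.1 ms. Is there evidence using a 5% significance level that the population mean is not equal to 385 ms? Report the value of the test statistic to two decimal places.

H0: μ = 385; H1: μ ≠ 385 (one-sample t-test, two-sided).
t = (x̄ − μ₀)/(s/√n) = (381 − 385)/(44.1/√25) = -0.45
df = n − 1 = 24
Two-sided p-value ≈ 0.654
Since p ≈ 0.654 > α = 0.05, fail to reject H0; the data do not provide sufficient evidence against H0.

-0.45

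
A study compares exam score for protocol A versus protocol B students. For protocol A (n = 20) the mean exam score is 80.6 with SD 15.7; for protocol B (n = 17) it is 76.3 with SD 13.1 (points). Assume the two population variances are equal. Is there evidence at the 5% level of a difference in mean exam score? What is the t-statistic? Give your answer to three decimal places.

0.895

Let group 1 = protocol A, group 2 = protocol B. H0: μ_1 = μ_2; H1: μ_1 ≠ μ_2 (two-sample pooled-variance t-test, two-sided).
s_p² = [(20−1)·15.7² + (17−1)·13.1²]/(20+17−2) = 212.259
t = (80.6 − 76.3)/√[212.259·(1/20 + 1/17)] = 0.895
df = n₁ + n₂ − 2 = 35
Two-sided p-value ≈ 0.377
Since p ≈ 0.377 > α = 0.05, fail to reject H0; the data do not provide sufficient evidence against H0.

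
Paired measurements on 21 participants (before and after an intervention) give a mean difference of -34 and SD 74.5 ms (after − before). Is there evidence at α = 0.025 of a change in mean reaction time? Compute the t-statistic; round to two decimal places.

-2.09

H0: μ_d = 0; H1: μ_d ≠ 0 (paired t-test on the differences, two-sided).
t = d̄/(s_d/√n) = -34/(74.5/√21) = -2.09
df = n − 1 = 20
Two-sided p-value ≈ 0.049
Since p ≈ 0.049 > α = 0.025, fail to reject H0; the evidence is not statistically significant.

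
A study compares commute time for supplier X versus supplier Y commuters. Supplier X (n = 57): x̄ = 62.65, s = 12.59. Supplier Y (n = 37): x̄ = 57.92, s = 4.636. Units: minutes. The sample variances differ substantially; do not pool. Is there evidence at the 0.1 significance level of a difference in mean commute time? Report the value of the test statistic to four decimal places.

Let group 1 = supplier X, group 2 = supplier Y. H0: μ_1 = μ_2; H1: μ_1 ≠ μ_2 (Welch's two-sample t-test, two-sided).
t = (x̄_1 − x̄_2)/√(s_1²/n_1 + s_2²/n_2) = (62.65 − 57.92)/√(12.59²/57 + 4.636²/37) = 2.5798
Welch–Satterthwaite df ≈ 76.64
Two-sided p-value ≈ 0.0118
Since p ≈ 0.0118 < α = 0.1, reject H0; the data support H1.

2.5798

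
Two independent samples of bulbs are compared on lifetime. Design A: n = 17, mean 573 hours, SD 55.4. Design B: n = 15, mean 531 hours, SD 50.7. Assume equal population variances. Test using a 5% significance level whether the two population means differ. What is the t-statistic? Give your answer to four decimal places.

2.2262

Let group 1 = design A, group 2 = design B. H0: μ_1 = μ_2; H1: μ_1 ≠ μ_2 (two-sample pooled-variance t-test, two-sided).
s_p² = [(17−1)·55.4² + (15−1)·50.7²]/(17+15−2) = 2836.45
t = (573 − 531)/√[2836.45·(1/17 + 1/15)] = 2.2262
df = n₁ + n₂ − 2 = 30
Two-sided p-value ≈ 0.0337
Since p ≈ 0.0337 < α = 0.05, reject H0; the data support H1.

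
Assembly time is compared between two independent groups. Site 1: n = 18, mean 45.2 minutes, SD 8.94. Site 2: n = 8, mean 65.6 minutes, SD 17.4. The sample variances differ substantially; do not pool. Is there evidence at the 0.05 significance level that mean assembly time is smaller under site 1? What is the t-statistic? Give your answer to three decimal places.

Let group 1 = site 1, group 2 = site 2. H0: μ_1 = μ_2; H1: μ_1 < μ_2 (Welch's two-sample t-test, left-tailed).
t = (x̄_1 − x̄_2)/√(s_1²/n_1 + s_2²/n_2) = (45.2 − 65.6)/√(8.94²/18 + 17.4²/8) = -3.137
Welch–Satterthwaite df ≈ 8.69
p-value = P(T ≤ -3.137) ≈ 0.0063
Since p ≈ 0.0063 < α = 0.05, reject H0; the data support H1.

-3.137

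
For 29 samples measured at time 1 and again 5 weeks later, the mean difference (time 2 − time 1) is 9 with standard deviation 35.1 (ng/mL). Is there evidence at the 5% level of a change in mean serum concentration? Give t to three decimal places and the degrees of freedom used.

H0: μ_d = 0; H1: μ_d ≠ 0 (paired t-test on the differences, two-sided).
t = d̄/(s_d/√n) = 9/(35.1/√29) = 1.381
df = n − 1 = 28
Two-sided p-value ≈ 0.178
Since p ≈ 0.178 > α = 0.05, fail to reject H0; the evidence is not statistically significant.

t = 1.381, df = 28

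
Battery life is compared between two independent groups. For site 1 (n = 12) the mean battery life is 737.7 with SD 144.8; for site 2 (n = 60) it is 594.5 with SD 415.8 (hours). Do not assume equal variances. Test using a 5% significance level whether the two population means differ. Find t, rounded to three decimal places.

2.105

Let group 1 = site 1, group 2 = site 2. H0: μ_1 = μ_2; H1: μ_1 ≠ μ_2 (Welch's two-sample t-test, two-sided).
t = (x̄_1 − x̄_2)/√(s_1²/n_1 + s_2²/n_2) = (737.7 − 594.5)/√(144.8²/12 + 415.8²/60) = 2.105
Welch–Satterthwaite df ≈ 51.22
Two-sided p-value ≈ 0.0402
Since p ≈ 0.0402 < α = 0.05, reject H0; the evidence is statistically significant.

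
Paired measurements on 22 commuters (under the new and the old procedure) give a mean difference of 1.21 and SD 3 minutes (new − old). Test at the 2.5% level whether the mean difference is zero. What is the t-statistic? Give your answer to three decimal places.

1.892

H0: μ_d = 0; H1: μ_d ≠ 0 (paired t-test on the differences, two-sided).
t = d̄/(s_d/√n) = 1.21/(3/√22) = 1.892
df = n − 1 = 21
Two-sided p-value ≈ 0.0724
Since p ≈ 0.0724 > α = 0.025, fail to reject H0; the evidence is not statistically significant.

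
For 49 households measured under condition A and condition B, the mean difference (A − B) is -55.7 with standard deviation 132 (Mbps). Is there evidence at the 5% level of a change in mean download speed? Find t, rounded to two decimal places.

H0: μ_d = 0; H1: μ_d ≠ 0 (paired t-test on the differences, two-sided).
t = d̄/(s_d/√n) = -55.7/(132/√49) = -2.95
df = n − 1 = 48
Two-sided p-value ≈ 0.005
Since p ≈ 0.005 < α = 0.05, reject H0; the data support H1.

-2.95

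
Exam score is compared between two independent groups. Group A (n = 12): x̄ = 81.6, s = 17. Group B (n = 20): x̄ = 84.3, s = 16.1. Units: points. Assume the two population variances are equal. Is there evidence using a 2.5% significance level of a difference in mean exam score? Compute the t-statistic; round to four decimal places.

-0.4499

Let group 1 = group A, group 2 = group B. H0: μ_1 = μ_2; H1: μ_1 ≠ μ_2 (two-sample pooled-variance t-test, two-sided).
s_p² = [(12−1)·17² + (20−1)·16.1²]/(12+20−2) = 270.133
t = (81.6 − 84.3)/√[270.133·(1/12 + 1/20)] = -0.4499
df = n₁ + n₂ − 2 = 30
Two-sided p-value ≈ 0.6560
Since p ≈ 0.6560 > α = 0.025, fail to reject H0; the evidence is not statistically significant.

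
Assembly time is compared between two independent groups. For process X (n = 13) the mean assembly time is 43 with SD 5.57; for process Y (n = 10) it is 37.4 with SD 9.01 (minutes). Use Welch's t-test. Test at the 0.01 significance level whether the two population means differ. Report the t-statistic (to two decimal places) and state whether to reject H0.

t = 1.73; fail to reject H0

Let group 1 = process X, group 2 = process Y. H0: μ_1 = μ_2; H1: μ_1 ≠ μ_2 (Welch's two-sample t-test, two-sided).
t = (x̄_1 − x̄_2)/√(s_1²/n_1 + s_2²/n_2) = (43 − 37.4)/√(5.57²/13 + 9.01²/10) = 1.73
Welch–Satterthwaite df ≈ 14.15
Two-sided p-value ≈ 0.1058
Since p ≈ 0.1058 > α = 0.01, fail to reject H0; the evidence is not statistically significant.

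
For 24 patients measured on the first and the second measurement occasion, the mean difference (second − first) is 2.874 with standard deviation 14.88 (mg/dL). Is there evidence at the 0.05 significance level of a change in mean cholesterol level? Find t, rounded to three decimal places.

H0: μ_d = 0; H1: μ_d ≠ 0 (paired t-test on the differences, two-sided).
t = d̄/(s_d/√n) = 2.874/(14.88/√24) = 0.946
df = n − 1 = 23
Two-sided p-value ≈ 0.3539
Since p ≈ 0.3539 > α = 0.05, fail to reject H0; the evidence is not statistically significant.

0.946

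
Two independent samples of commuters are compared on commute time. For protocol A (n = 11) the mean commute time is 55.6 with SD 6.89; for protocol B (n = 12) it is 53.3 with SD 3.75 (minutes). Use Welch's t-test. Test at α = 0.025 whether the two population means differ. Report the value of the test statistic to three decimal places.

0.982

Let group 1 = protocol A, group 2 = protocol B. H0: μ_1 = μ_2; H1: μ_1 ≠ μ_2 (Welch's two-sample t-test, two-sided).
t = (x̄_1 − x̄_2)/√(s_1²/n_1 + s_2²/n_2) = (55.6 − 53.3)/√(6.89²/11 + 3.75²/12) = 0.982
Welch–Satterthwaite df ≈ 15.15
Two-sided p-value ≈ 0.3416
Since p ≈ 0.3416 > α = 0.025, fail to reject H0; the data do not provide sufficient evidence against H0.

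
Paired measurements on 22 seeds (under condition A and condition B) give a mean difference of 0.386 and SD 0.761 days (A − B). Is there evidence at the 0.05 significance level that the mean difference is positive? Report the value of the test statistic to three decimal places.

H0: μ_d = 0; H1: μ_d > 0 (paired t-test on the differences, right-tailed).
t = d̄/(s_d/√n) = 0.386/(0.761/√22) = 2.379
df = n − 1 = 21
p-value = P(T ≥ 2.379) ≈ 0.0135
Since p ≈ 0.0135 < α = 0.05, reject H0; the evidence is statistically significant.

2.379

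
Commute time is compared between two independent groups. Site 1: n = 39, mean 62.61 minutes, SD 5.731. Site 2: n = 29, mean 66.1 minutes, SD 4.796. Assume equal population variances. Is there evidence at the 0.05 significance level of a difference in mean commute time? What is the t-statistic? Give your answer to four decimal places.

-2.6583

Let group 1 = site 1, group 2 = site 2. H0: μ_1 = μ_2; H1: μ_1 ≠ μ_2 (two-sample pooled-variance t-test, two-sided).
s_p² = [(39−1)·5.731² + (29−1)·4.796²]/(39+29−2) = 28.6687
t = (62.61 − 66.1)/√[28.6687·(1/39 + 1/29)] = -2.6583
df = n₁ + n₂ − 2 = 66
Two-sided p-value ≈ 0.010
Since p ≈ 0.010 < α = 0.05, reject H0; the data support H1.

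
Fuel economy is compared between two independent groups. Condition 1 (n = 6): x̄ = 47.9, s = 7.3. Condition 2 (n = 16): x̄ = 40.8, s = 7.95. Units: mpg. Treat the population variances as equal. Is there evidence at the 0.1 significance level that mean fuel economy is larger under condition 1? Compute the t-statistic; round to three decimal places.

Let group 1 = condition 1, group 2 = condition 2. H0: μ_1 = μ_2; H1: μ_1 > μ_2 (two-sample pooled-variance t-test, right-tailed).
s_p² = [(6−1)·7.3² + (16−1)·7.95²]/(6+16−2) = 60.7244
t = (47.9 − 40.8)/√[60.7244·(1/6 + 1/16)] = 1.903
df = n₁ + n₂ − 2 = 20
p-value = P(T ≥ 1.903) ≈ 0.0357
Since p ≈ 0.0357 < α = 0.1, reject H0; the data support H1.

1.903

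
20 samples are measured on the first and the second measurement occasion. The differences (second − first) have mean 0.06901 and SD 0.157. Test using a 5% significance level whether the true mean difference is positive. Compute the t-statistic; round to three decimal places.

H0: μ_d = 0; H1: μ_d > 0 (paired t-test on the differences, right-tailed).
t = d̄/(s_d/√n) = 0.06901/(0.157/√20) = 1.966
df = n − 1 = 19
p-value = P(T ≥ 1.966) ≈ 0.0321
Since p ≈ 0.0321 < α = 0.05, reject H0; the data support H1.

1.966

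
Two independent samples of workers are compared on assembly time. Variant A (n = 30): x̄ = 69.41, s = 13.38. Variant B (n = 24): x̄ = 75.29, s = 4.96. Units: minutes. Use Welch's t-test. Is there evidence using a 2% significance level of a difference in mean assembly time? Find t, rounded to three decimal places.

-2.224

Let group 1 = variant A, group 2 = variant B. H0: μ_1 = μ_2; H1: μ_1 ≠ μ_2 (Welch's two-sample t-test, two-sided).
t = (x̄_1 − x̄_2)/√(s_1²/n_1 + s_2²/n_2) = (69.41 − 75.29)/√(13.38²/30 + 4.96²/24) = -2.224
Welch–Satterthwaite df ≈ 38.39
Two-sided p-value ≈ 0.0321
Since p ≈ 0.0321 > α = 0.02, fail to reject H0; the data do not provide sufficient evidence against H0.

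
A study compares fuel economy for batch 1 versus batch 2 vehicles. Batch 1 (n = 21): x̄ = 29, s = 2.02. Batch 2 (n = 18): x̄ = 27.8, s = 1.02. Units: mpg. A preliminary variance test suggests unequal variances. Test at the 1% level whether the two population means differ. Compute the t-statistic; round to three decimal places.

2.390

Let group 1 = batch 1, group 2 = batch 2. H0: μ_1 = μ_2; H1: μ_1 ≠ μ_2 (Welch's two-sample t-test, two-sided).
t = (x̄_1 − x̄_2)/√(s_1²/n_1 + s_2²/n_2) = (29 − 27.8)/√(2.02²/21 + 1.02²/18) = 2.390
Welch–Satterthwaite df ≈ 30.49
Two-sided p-value ≈ 0.023
Since p ≈ 0.023 > α = 0.01, fail to reject H0; the data do not provide sufficient evidence against H0.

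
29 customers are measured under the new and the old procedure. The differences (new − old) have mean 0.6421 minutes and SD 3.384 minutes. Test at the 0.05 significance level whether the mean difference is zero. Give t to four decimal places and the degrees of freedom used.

t = 1.0218, df = 28

H0: μ_d = 0; H1: μ_d ≠ 0 (paired t-test on the differences, two-sided).
t = d̄/(s_d/√n) = 0.6421/(3.384/√29) = 1.0218
df = n − 1 = 28
Two-sided p-value ≈ 0.3156
Since p ≈ 0.3156 > α = 0.05, fail to reject H0; the data do not provide sufficient evidence against H0.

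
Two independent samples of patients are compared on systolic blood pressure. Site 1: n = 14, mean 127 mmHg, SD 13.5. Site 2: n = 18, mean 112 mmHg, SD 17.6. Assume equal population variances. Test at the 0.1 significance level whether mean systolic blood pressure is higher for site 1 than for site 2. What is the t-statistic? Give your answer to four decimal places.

2.6386

Let group 1 = site 1, group 2 = site 2. H0: μ_1 = μ_2; H1: μ_1 > μ_2 (two-sample pooled-variance t-test, right-tailed).
s_p² = [(14−1)·13.5² + (18−1)·17.6²]/(14+18−2) = 254.506
t = (127 − 112)/√[254.506·(1/14 + 1/18)] = 2.6386
df = n₁ + n₂ − 2 = 30
p-value = P(T ≥ 2.6386) ≈ 0.007
Since p ≈ 0.007 < α = 0.1, reject H0; the evidence is statistically significant.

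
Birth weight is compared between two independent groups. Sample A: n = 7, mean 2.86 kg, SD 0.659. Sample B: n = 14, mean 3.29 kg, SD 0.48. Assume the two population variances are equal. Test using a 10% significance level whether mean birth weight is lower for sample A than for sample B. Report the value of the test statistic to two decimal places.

-1.71

Let group 1 = sample A, group 2 = sample B. H0: μ_1 = μ_2; H1: μ_1 < μ_2 (two-sample pooled-variance t-test, left-tailed).
s_p² = [(7−1)·0.659² + (14−1)·0.48²]/(7+14−2) = 0.294783
t = (2.86 − 3.29)/√[0.294783·(1/7 + 1/14)] = -1.71
df = n₁ + n₂ − 2 = 19
p-value = P(T ≤ -1.71) ≈ 0.052
Since p ≈ 0.052 < α = 0.1, reject H0; the data support H1.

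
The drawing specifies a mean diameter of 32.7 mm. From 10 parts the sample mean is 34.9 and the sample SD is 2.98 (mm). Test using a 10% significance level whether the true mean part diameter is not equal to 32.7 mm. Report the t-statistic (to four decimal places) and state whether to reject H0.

t = 2.3346; reject H0

H0: μ = 32.7; H1: μ ≠ 32.7 (one-sample t-test, two-sided).
t = (x̄ − μ₀)/(s/√n) = (34.9 − 32.7)/(2.98/√10) = 2.3346
df = n − 1 = 9
Two-sided p-value ≈ 0.044
Since p ≈ 0.044 < α = 0.1, reject H0; the evidence is statistically significant.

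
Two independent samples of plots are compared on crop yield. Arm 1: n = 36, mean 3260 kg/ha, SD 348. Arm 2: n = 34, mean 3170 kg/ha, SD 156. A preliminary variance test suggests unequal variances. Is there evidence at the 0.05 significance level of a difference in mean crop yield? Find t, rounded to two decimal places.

Let group 1 = arm 1, group 2 = arm 2. H0: μ_1 = μ_2; H1: μ_1 ≠ μ_2 (Welch's two-sample t-test, two-sided).
t = (x̄_1 − x̄_2)/√(s_1²/n_1 + s_2²/n_2) = (3260 − 3170)/√(348²/36 + 156²/34) = 1.41
Welch–Satterthwaite df ≈ 49.12
Two-sided p-value ≈ 0.165
Since p ≈ 0.165 > α = 0.05, fail to reject H0; the evidence is not statistically significant.

1.41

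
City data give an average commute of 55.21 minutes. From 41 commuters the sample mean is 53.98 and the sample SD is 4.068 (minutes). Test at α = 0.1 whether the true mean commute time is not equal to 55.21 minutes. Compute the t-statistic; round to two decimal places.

-1.94

H0: μ = 55.21; H1: μ ≠ 55.21 (one-sample t-test, two-sided).
t = (x̄ − μ₀)/(s/√n) = (53.98 − 55.21)/(4.068/√41) = -1.94
df = n − 1 = 40
Two-sided p-value ≈ 0.060
Since p ≈ 0.060 < α = 0.1, reject H0; the data support H1.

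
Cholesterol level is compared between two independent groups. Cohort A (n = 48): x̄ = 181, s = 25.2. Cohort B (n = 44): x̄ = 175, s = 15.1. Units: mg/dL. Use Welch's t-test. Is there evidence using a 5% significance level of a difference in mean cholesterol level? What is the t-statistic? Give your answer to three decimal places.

1.398

Let group 1 = cohort A, group 2 = cohort B. H0: μ_1 = μ_2; H1: μ_1 ≠ μ_2 (Welch's two-sample t-test, two-sided).
t = (x̄_1 − x̄_2)/√(s_1²/n_1 + s_2²/n_2) = (181 − 175)/√(25.2²/48 + 15.1²/44) = 1.398
Welch–Satterthwaite df ≈ 77.96
Two-sided p-value ≈ 0.166
Since p ≈ 0.166 > α = 0.05, fail to reject H0; the data do not provide sufficient evidence against H0.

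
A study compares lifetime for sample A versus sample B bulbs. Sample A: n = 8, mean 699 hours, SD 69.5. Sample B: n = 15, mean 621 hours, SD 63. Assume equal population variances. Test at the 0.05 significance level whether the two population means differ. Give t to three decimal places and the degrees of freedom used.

t = 2.731, df = 21

Let group 1 = sample A, group 2 = sample B. H0: μ_1 = μ_2; H1: μ_1 ≠ μ_2 (two-sample pooled-variance t-test, two-sided).
s_p² = [(8−1)·69.5² + (15−1)·63²]/(8+15−2) = 4256.08
t = (699 − 621)/√[4256.08·(1/8 + 1/15)] = 2.731
df = n₁ + n₂ − 2 = 21
Two-sided p-value ≈ 0.0125
Since p ≈ 0.0125 < α = 0.05, reject H0; the data support H1.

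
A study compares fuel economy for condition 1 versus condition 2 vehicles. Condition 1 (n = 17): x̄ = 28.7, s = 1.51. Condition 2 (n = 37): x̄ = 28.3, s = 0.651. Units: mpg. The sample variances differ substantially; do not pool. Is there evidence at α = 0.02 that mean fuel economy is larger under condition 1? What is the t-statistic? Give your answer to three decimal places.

Let group 1 = condition 1, group 2 = condition 2. H0: μ_1 = μ_2; H1: μ_1 > μ_2 (Welch's two-sample t-test, right-tailed).
t = (x̄_1 − x̄_2)/√(s_1²/n_1 + s_2²/n_2) = (28.7 − 28.3)/√(1.51²/17 + 0.651²/37) = 1.048
Welch–Satterthwaite df ≈ 18.79
p-value = P(T ≥ 1.048) ≈ 0.154
Since p ≈ 0.154 > α = 0.02, fail to reject H0; the data do not provide sufficient evidence against H0.

1.048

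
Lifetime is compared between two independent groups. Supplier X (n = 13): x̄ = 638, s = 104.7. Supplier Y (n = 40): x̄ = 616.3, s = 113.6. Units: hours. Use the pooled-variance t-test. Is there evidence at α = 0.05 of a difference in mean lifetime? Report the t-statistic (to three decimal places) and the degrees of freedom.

t = 0.609, df = 51

Let group 1 = supplier X, group 2 = supplier Y. H0: μ_1 = μ_2; H1: μ_1 ≠ μ_2 (two-sample pooled-variance t-test, two-sided).
s_p² = [(13−1)·104.7² + (40−1)·113.6²]/(13+40−2) = 12447.8
t = (638 − 616.3)/√[12447.8·(1/13 + 1/40)] = 0.609
df = n₁ + n₂ − 2 = 51
Two-sided p-value ≈ 0.5451
Since p ≈ 0.5451 > α = 0.05, fail to reject H0; the evidence is not statistically significant.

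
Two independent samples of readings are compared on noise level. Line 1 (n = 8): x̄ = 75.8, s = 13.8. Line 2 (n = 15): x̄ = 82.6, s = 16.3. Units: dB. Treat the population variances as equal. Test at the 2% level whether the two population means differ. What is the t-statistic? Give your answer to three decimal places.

-1.001

Let group 1 = line 1, group 2 = line 2. H0: μ_1 = μ_2; H1: μ_1 ≠ μ_2 (two-sample pooled-variance t-test, two-sided).
s_p² = [(8−1)·13.8² + (15−1)·16.3²]/(8+15−2) = 240.607
t = (75.8 − 82.6)/√[240.607·(1/8 + 1/15)] = -1.001
df = n₁ + n₂ − 2 = 21
Two-sided p-value ≈ 0.3281
Since p ≈ 0.3281 > α = 0.02, fail to reject H0; the evidence is not statistically significant.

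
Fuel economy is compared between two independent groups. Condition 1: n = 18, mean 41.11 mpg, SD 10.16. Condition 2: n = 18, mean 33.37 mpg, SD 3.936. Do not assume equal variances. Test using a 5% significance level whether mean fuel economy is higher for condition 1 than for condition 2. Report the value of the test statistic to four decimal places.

3.0138

Let group 1 = condition 1, group 2 = condition 2. H0: μ_1 = μ_2; H1: μ_1 > μ_2 (Welch's two-sample t-test, right-tailed).
t = (x̄_1 − x̄_2)/√(s_1²/n_1 + s_2²/n_2) = (41.11 − 33.37)/√(10.16²/18 + 3.936²/18) = 3.0138
Welch–Satterthwaite df ≈ 21.99
p-value = P(T ≥ 3.0138) ≈ 0.003
Since p ≈ 0.003 < α = 0.05, reject H0; the evidence is statistically significant.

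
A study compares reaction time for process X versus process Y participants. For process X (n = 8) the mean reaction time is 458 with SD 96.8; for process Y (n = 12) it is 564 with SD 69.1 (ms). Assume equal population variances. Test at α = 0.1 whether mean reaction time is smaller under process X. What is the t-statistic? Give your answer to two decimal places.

-2.87

Let group 1 = process X, group 2 = process Y. H0: μ_1 = μ_2; H1: μ_1 < μ_2 (two-sample pooled-variance t-test, left-tailed).
s_p² = [(8−1)·96.8² + (12−1)·69.1²]/(8+12−2) = 6561.92
t = (458 − 564)/√[6561.92·(1/8 + 1/12)] = -2.87
df = n₁ + n₂ − 2 = 18
p-value = P(T ≤ -2.87) ≈ 0.0051
Since p ≈ 0.0051 < α = 0.1, reject H0; the data support H1.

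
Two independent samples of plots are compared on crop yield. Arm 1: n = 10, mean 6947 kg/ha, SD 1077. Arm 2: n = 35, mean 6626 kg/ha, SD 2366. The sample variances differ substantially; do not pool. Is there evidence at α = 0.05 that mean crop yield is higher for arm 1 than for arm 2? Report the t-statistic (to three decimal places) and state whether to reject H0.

Let group 1 = arm 1, group 2 = arm 2. H0: μ_1 = μ_2; H1: μ_1 > μ_2 (Welch's two-sample t-test, right-tailed).
t = (x̄_1 − x̄_2)/√(s_1²/n_1 + s_2²/n_2) = (6947 − 6626)/√(1077²/10 + 2366²/35) = 0.611
Welch–Satterthwaite df ≈ 33.88
p-value = P(T ≥ 0.611) ≈ 0.2726
Since p ≈ 0.2726 > α = 0.05, fail to reject H0; the data do not provide sufficient evidence against H0.

t = 0.611; fail to reject H0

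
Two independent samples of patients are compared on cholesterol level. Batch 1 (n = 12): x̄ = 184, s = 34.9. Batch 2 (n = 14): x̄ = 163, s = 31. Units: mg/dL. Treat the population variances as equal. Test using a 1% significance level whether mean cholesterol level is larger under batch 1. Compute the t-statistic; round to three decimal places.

1.625

Let group 1 = batch 1, group 2 = batch 2. H0: μ_1 = μ_2; H1: μ_1 > μ_2 (two-sample pooled-variance t-test, right-tailed).
s_p² = [(12−1)·34.9² + (14−1)·31²]/(12+14−2) = 1078.8
t = (184 − 163)/√[1078.8·(1/12 + 1/14)] = 1.625
df = n₁ + n₂ − 2 = 24
p-value = P(T ≥ 1.625) ≈ 0.059
Since p ≈ 0.059 > α = 0.01, fail to reject H0; the data do not provide sufficient evidence against H0.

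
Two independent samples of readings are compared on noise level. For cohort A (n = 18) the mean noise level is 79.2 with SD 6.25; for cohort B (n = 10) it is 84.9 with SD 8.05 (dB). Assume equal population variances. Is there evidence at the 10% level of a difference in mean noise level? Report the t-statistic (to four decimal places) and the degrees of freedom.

Let group 1 = cohort A, group 2 = cohort B. H0: μ_1 = μ_2; H1: μ_1 ≠ μ_2 (two-sample pooled-variance t-test, two-sided).
s_p² = [(18−1)·6.25² + (10−1)·8.05²]/(18+10−2) = 47.9725
t = (79.2 − 84.9)/√[47.9725·(1/18 + 1/10)] = -2.0866
df = n₁ + n₂ − 2 = 26
Two-sided p-value ≈ 0.047
Since p ≈ 0.047 < α = 0.1, reject H0; the data support H1.

t = -2.0866, df = 26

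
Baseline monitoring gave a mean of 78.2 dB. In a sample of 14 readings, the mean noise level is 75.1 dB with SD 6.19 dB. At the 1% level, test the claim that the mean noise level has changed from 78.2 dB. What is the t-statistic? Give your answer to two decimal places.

-1.87

H0: μ = 78.2; H1: μ ≠ 78.2 (one-sample t-test, two-sided).
t = (x̄ − μ₀)/(s/√n) = (75.1 − 78.2)/(6.19/√14) = -1.87
df = n − 1 = 13
Two-sided p-value ≈ 0.0836
Since p ≈ 0.0836 > α = 0.01, fail to reject H0; the data do not provide sufficient evidence against H0.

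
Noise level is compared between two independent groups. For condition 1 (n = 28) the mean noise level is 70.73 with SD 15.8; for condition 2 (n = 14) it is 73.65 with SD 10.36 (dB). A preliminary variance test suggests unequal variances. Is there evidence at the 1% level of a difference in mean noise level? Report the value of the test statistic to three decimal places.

Let group 1 = condition 1, group 2 = condition 2. H0: μ_1 = μ_2; H1: μ_1 ≠ μ_2 (Welch's two-sample t-test, two-sided).
t = (x̄_1 − x̄_2)/√(s_1²/n_1 + s_2²/n_2) = (70.73 − 73.65)/√(15.8²/28 + 10.36²/14) = -0.717
Welch–Satterthwaite df ≈ 36.83
Two-sided p-value ≈ 0.4779
Since p ≈ 0.4779 > α = 0.01, fail to reject H0; the evidence is not statistically significant.

-0.717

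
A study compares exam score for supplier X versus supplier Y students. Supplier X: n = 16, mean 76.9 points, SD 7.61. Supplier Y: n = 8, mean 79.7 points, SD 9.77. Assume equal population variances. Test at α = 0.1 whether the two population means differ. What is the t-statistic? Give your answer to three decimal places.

-0.774

Let group 1 = supplier X, group 2 = supplier Y. H0: μ_1 = μ_2; H1: μ_1 ≠ μ_2 (two-sample pooled-variance t-test, two-sided).
s_p² = [(16−1)·7.61² + (8−1)·9.77²]/(16+8−2) = 69.8569
t = (76.9 − 79.7)/√[69.8569·(1/16 + 1/8)] = -0.774
df = n₁ + n₂ − 2 = 22
Two-sided p-value ≈ 0.447
Since p ≈ 0.447 > α = 0.1, fail to reject H0; the evidence is not statistically significant.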